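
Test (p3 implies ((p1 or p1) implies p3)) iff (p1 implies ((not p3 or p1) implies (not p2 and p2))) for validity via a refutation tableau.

Assume the negation and expand:
Initial set: {not ((p3 implies ((p1 or p1) implies p3)) iff (p1 implies ((not p3 or p1) implies (not p2 and p2))))}.
not ((p3 implies ((p1 or p1) implies p3)) iff (p1 implies ((not p3 or p1) implies (not p2 and p2)))): β-rule — branch into (p3 implies ((p1 or p1) implies p3)), not (p1 implies ((not p3 or p1) implies (not p2 and p2)))  //  not (p3 implies ((p1 or p1) implies p3)), (p1 implies ((not p3 or p1) implies (not p2 and p2))).
  branch 1 (add (p3 implies ((p1 or p1) implies p3)), not (p1 implies ((not p3 or p1) implies (not p2 and p2)))):
    not (p1 implies ((not p3 or p1) implies (not p2 and p2))): α-rule — add p1, not ((not p3 or p1) implies (not p2 and p2)).
    not ((not p3 or p1) implies (not p2 and p2)): α-rule — add (not p3 or p1), not (not p2 and p2).
    (p3 implies ((p1 or p1) implies p3)): β-rule — branch into not p3  //  ((p1 or p1) implies p3).
      branch 1.1 (add not p3):
        (not p3 or p1): β-rule — branch into not p3  //  p1.
          branch 1.1.1 (add not p3):
            not (not p2 and p2): β-rule — branch into not not p2  //  not p2.
              branch 1.1.1.1 (add not not p2):
                ○ open, literals {p1=true, p2=true, p3=false}.
              branch 1.1.1.2 (add not p2):
                ○ open, literals {p1=true, p2=false, p3=false}.
          branch 1.1.2 (add p1):
            not (not p2 and p2): β-rule — branch into not not p2  //  not p2.
              branch 1.1.2.1 (add not not p2):
                ○ open, literals {p1=true, p2=true, p3=false}.
              branch 1.1.2.2 (add not p2):
                ○ open, literals {p1=true, p2=false, p3=false}.
      branch 1.2 (add ((p1 or p1) implies p3)):
        (not p3 or p1): β-rule — branch into not p3  //  p1.
          branch 1.2.1 (add not p3):
            not (not p2 and p2): β-rule — branch into not not p2  //  not p2.
              branch 1.2.1.1 (add not not p2):
                ((p1 or p1) implies p3): β-rule — branch into not (p1 or p1)  //  p3.
                  branch 1.2.1.1.1 (add not (p1 or p1)):
                    not (p1 or p1): α-rule — add not p1, not p1.
                    × closes — contains both p1 and not p1.
                  branch 1.2.1.1.2 (add p3):
                    × closes — contains both p3 and not p3.
              branch 1.2.1.2 (add not p2):
                ((p1 or p1) implies p3): β-rule — branch into not (p1 or p1)  //  p3.
                  branch 1.2.1.2.1 (add not (p1 or p1)):
                    not (p1 or p1): α-rule — add not p1, not p1.
                    × closes — contains both p1 and not p1.
                  branch 1.2.1.2.2 (add p3):
                    × closes — contains both p3 and not p3.
          branch 1.2.2 (add p1):
            not (not p2 and p2): β-rule — branch into not not p2  //  not p2.
              branch 1.2.2.1 (add not not p2):
                ((p1 or p1) implies p3): β-rule — branch into not (p1 or p1)  //  p3.
                  branch 1.2.2.1.1 (add not (p1 or p1)):
                    not (p1 or p1): α-rule — add not p1, not p1.
                    × closes — contains both p1 and not p1.
                  branch 1.2.2.1.2 (add p3):
                    ○ open, literals {p1=true, p2=true, p3=true}.
              branch 1.2.2.2 (add not p2):
                ((p1 or p1) implies p3): β-rule — branch into not (p1 or p1)  //  p3.
                  branch 1.2.2.2.1 (add not (p1 or p1)):
                    not (p1 or p1): α-rule — add not p1, not p1.
                    × closes — contains both p1 and not p1.
                  branch 1.2.2.2.2 (add p3):
                    ○ open, literals {p1=true, p2=false, p3=true}.
  branch 2 (add not (p3 implies ((p1 or p1) implies p3)), (p1 implies ((not p3 or p1) implies (not p2 and p2)))):
    not (p3 implies ((p1 or p1) implies p3)): α-rule — add p3, not ((p1 or p1) implies p3).
    not ((p1 or p1) implies p3): α-rule — add (p1 or p1), not p3.
    × closes — contains both p3 and not p3.
7 branches closed, 6 open.
An open branch gives a countermodel: p1=true, p2=true, p3=false (unmentioned atoms arbitrary); under it the original formula is false.

Not valid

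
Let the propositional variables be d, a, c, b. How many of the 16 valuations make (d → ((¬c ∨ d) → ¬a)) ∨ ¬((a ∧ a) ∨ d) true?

12

Initial set: {T ((d → ((¬c ∨ d) → ¬a)) ∨ ¬((a ∧ a) ∨ d))}.
T ((d → ((¬c ∨ d) → ¬a)) ∨ ¬((a ∧ a) ∨ d)): β-rule — branch into T (d → ((¬c ∨ d) → ¬a))  //  T ¬((a ∧ a) ∨ d).
  branch 1 (add T (d → ((¬c ∨ d) → ¬a))):
    T (d → ((¬c ∨ d) → ¬a)): β-rule — branch into F d  //  T ((¬c ∨ d) → ¬a).
      branch 1.1 (add F d):
        ○ open, literals {d=false}.
      branch 1.2 (add T ((¬c ∨ d) → ¬a)):
        T ((¬c ∨ d) → ¬a): β-rule — branch into F (¬c ∨ d)  //  T ¬a.
          branch 1.2.1 (add F (¬c ∨ d)):
            F (¬c ∨ d): α-rule — add F ¬c, F d.
            ○ open, literals {c=true, d=false}.
          branch 1.2.2 (add T ¬a):
            ○ open, literals {a=false}.
  branch 2 (add T ¬((a ∧ a) ∨ d)):
    T ¬((a ∧ a) ∨ d): α-rule — add F (a ∧ a), F d.
    F (a ∧ a): β-rule — branch into F a  //  F a.
      branch 2.1 (add F a):
        ○ open, literals {a=false, d=false}.
      branch 2.2 (add F a):
        ○ open, literals {a=false, d=false}.
0 branches closed, 5 open.
Each open branch fixes some atoms; the unmentioned ones are free. Counting distinct full assignments: branch {d=false} (a, c, b) contributes 8 new; branch {c=true, d=false} (a, b) contributes 0 new; branch {a=false} (d, c, b) contributes 4 new; branch {a=false, d=false} (c, b) contributes 0 new; branch {a=false, d=false} (c, b) contributes 0 new. Total: 12.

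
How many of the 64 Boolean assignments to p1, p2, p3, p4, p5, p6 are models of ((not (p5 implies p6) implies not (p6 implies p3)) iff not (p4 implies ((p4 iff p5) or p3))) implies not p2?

Initial set: {(((not (p5 implies p6) implies not (p6 implies p3)) iff not (p4 implies ((p4 iff p5) or p3))) implies not p2)}.
(((not (p5 implies p6) implies not (p6 implies p3)) iff not (p4 implies ((p4 iff p5) or p3))) implies not p2): β-rule — branch into not ((not (p5 implies p6) implies not (p6 implies p3)) iff not (p4 implies ((p4 iff p5) or p3)))  //  not p2.
  branch 1 (add not ((not (p5 implies p6) implies not (p6 implies p3)) iff not (p4 implies ((p4 iff p5) or p3)))):
    not ((not (p5 implies p6) implies not (p6 implies p3)) iff not (p4 implies ((p4 iff p5) or p3))): β-rule — branch into (not (p5 implies p6) implies not (p6 implies p3)), not not (p4 implies ((p4 iff p5) or p3))  //  not (not (p5 implies p6) implies not (p6 implies p3)), not (p4 implies ((p4 iff p5) or p3)).
      branch 1.1 (add (not (p5 implies p6) implies not (p6 implies p3)), not not (p4 implies ((p4 iff p5) or p3))):
        (not (p5 implies p6) implies not (p6 implies p3)): β-rule — branch into not not (p5 implies p6)  //  not (p6 implies p3).
          branch 1.1.1 (add not not (p5 implies p6)):
            not not (p4 implies ((p4 iff p5) or p3)): β-rule — branch into not p4  //  ((p4 iff p5) or p3).
              branch 1.1.1.1 (add not p4):
                not not (p5 implies p6): β-rule — branch into not p5  //  p6.
                  branch 1.1.1.1.1 (add not p5):
                    ○ open, literals {p4=F, p5=F}.
                  branch 1.1.1.1.2 (add p6):
                    ○ open, literals {p4=F, p6=T}.
              branch 1.1.1.2 (add ((p4 iff p5) or p3)):
                not not (p5 implies p6): β-rule — branch into not p5  //  p6.
                  branch 1.1.1.2.1 (add not p5):
                    ((p4 iff p5) or p3): β-rule — branch into (p4 iff p5)  //  p3.
                      branch 1.1.1.2.1.1 (add (p4 iff p5)):
                        (p4 iff p5): β-rule — branch into p4, p5  //  not p4, not p5.
                          branch 1.1.1.2.1.1.1 (add p4, p5):
                            × closes — contains both p5 and not p5.
                          branch 1.1.1.2.1.1.2 (add not p4, not p5):
                            ○ open, literals {p4=F, p5=F}.
                      branch 1.1.1.2.1.2 (add p3):
                        ○ open, literals {p3=T, p5=F}.
                  branch 1.1.1.2.2 (add p6):
                    ((p4 iff p5) or p3): β-rule — branch into (p4 iff p5)  //  p3.
                      branch 1.1.1.2.2.1 (add (p4 iff p5)):
                        (p4 iff p5): β-rule — branch into p4, p5  //  not p4, not p5.
                          branch 1.1.1.2.2.1.1 (add p4, p5):
                            ○ open, literals {p4=T, p5=T, p6=T}.
                          branch 1.1.1.2.2.1.2 (add not p4, not p5):
                            ○ open, literals {p4=F, p5=F, p6=T}.
                      branch 1.1.1.2.2.2 (add p3):
                        ○ open, literals {p3=T, p6=T}.
          branch 1.1.2 (add not (p6 implies p3)):
            not (p6 implies p3): α-rule — add p6, not p3.
            not not (p4 implies ((p4 iff p5) or p3)): β-rule — branch into not p4  //  ((p4 iff p5) or p3).
              branch 1.1.2.1 (add not p4):
                ○ open, literals {p3=F, p4=F, p6=T}.
              branch 1.1.2.2 (add ((p4 iff p5) or p3)):
                ((p4 iff p5) or p3): β-rule — branch into (p4 iff p5)  //  p3.
                  branch 1.1.2.2.1 (add (p4 iff p5)):
                    (p4 iff p5): β-rule — branch into p4, p5  //  not p4, not p5.
                      branch 1.1.2.2.1.1 (add p4, p5):
                        ○ open, literals {p3=F, p4=T, p5=T, p6=T}.
                      branch 1.1.2.2.1.2 (add not p4, not p5):
                        ○ open, literals {p3=F, p4=F, p5=F, p6=T}.
                  branch 1.1.2.2.2 (add p3):
                    × closes — contains both p3 and not p3.
      branch 1.2 (add not (not (p5 implies p6) implies not (p6 implies p3)), not (p4 implies ((p4 iff p5) or p3))):
        not (not (p5 implies p6) implies not (p6 implies p3)): α-rule — add not (p5 implies p6), not not (p6 implies p3).
        not (p4 implies ((p4 iff p5) or p3)): α-rule — add p4, not ((p4 iff p5) or p3).
        not (p5 implies p6): α-rule — add p5, not p6.
        not ((p4 iff p5) or p3): α-rule — add not (p4 iff p5), not p3.
        not not (p6 implies p3): β-rule — branch into not p6  //  p3.
          branch 1.2.1 (add not p6):
            not (p4 iff p5): β-rule — branch into p4, not p5  //  not p4, p5.
              branch 1.2.1.1 (add p4, not p5):
                × closes — contains both p5 and not p5.
              branch 1.2.1.2 (add not p4, p5):
                × closes — contains both p4 and not p4.
          branch 1.2.2 (add p3):
            × closes — contains both p3 and not p3.
  branch 2 (add not p2):
    ○ open, literals {p2=F}.
5 branches closed, 11 open.
Each open branch fixes some atoms; the unmentioned ones are free. Counting distinct full assignments: branch {p4=F, p5=F} (p1, p2, p3, p6) contributes 16 new; branch {p4=F, p6=T} (p1, p2, p3, p5) contributes 8 new; branch {p4=F, p5=F} (p1, p2, p3, p6) contributes 0 new; branch {p3=T, p5=F} (p1, p2, p4, p6) contributes 8 new; branch {p4=T, p5=T, p6=T} (p1, p2, p3) contributes 8 new; branch {p4=F, p5=F, p6=T} (p1, p2, p3) contributes 0 new; branch {p3=T, p6=T} (p1, p2, p4, p5) contributes 0 new; branch {p3=F, p4=F, p6=T} (p1, p2, p5) contributes 0 new; branch {p3=F, p4=T, p5=T, p6=T} (p1, p2) contributes 0 new; branch {p3=F, p4=F, p5=F, p6=T} (p1, p2) contributes 0 new; branch {p2=F} (p1, p3, p4, p5, p6) contributes 12 new. Total: 52.

52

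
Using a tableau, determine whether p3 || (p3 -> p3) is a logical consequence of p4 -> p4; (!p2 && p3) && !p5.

Initial set: {T (p4 -> p4); T ((!p2 && p3) && !p5); F (p3 || (p3 -> p3))}.
T ((!p2 && p3) && !p5): α-rule — add T (!p2 && p3), T !p5.
F (p3 || (p3 -> p3)): α-rule — add F p3, F (p3 -> p3).
T (!p2 && p3): α-rule — add T !p2, T p3.
× closes — contains both p3 and !p3.
All 1 branch closes.
Every branch closed, so the premises entail the conclusion.

Yes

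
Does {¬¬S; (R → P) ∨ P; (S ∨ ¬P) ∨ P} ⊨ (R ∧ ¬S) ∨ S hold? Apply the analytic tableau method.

Yes

Initial set: {¬¬S; ((R → P) ∨ P); ((S ∨ ¬P) ∨ P); ¬((R ∧ ¬S) ∨ S)}.
¬¬S: drop double negation, giving S.
¬((R ∧ ¬S) ∨ S): α-rule — add ¬(R ∧ ¬S), ¬S.
× closes — contains both S and ¬S.
All 1 branch closes.
Every branch closed, so the premises entail the conclusion.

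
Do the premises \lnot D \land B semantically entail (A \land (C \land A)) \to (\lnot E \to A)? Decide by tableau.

Initial set: {T (\lnot D \land B); F ((A \land (C \land A)) \to (\lnot E \to A))}.
T (\lnot D \land B): α-rule — add T \lnot D, T B.
F ((A \land (C \land A)) \to (\lnot E \to A)): α-rule — add T (A \land (C \land A)), F (\lnot E \to A).
T (A \land (C \land A)): α-rule — add T A, T (C \land A).
F (\lnot E \to A): α-rule — add T \lnot E, F A.
× closes — contains both A and \lnot A.
All 1 branch closes.
Every branch closed, so the premises entail the conclusion.

Yes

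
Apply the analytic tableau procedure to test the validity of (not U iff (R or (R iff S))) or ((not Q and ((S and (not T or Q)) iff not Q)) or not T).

Not valid

Assume the negation and expand:
Initial set: {not ((not U iff (R or (R iff S))) or ((not Q and ((S and (not T or Q)) iff not Q)) or not T))}.
not ((not U iff (R or (R iff S))) or ((not Q and ((S and (not T or Q)) iff not Q)) or not T)): α-rule — add not (not U iff (R or (R iff S))), not ((not Q and ((S and (not T or Q)) iff not Q)) or not T).
not ((not Q and ((S and (not T or Q)) iff not Q)) or not T): α-rule — add not (not Q and ((S and (not T or Q)) iff not Q)), not not T.
not (not U iff (R or (R iff S))): β-rule — branch into not U, not (R or (R iff S))  //  not not U, (R or (R iff S)).
  branch 1 (add not U, not (R or (R iff S))):
    not (R or (R iff S)): α-rule — add not R, not (R iff S).
    not (not Q and ((S and (not T or Q)) iff not Q)): β-rule — branch into not not Q  //  not ((S and (not T or Q)) iff not Q).
      branch 1.1 (add not not Q):
        not (R iff S): β-rule — branch into R, not S  //  not R, S.
          branch 1.1.1 (add R, not S):
            × closes — contains both R and not R.
          branch 1.1.2 (add not R, S):
            ○ open, literals {Q=true, R=false, S=true, T=true, U=false}.
      branch 1.2 (add not ((S and (not T or Q)) iff not Q)):
        not (R iff S): β-rule — branch into R, not S  //  not R, S.
          branch 1.2.1 (add R, not S):
            × closes — contains both R and not R.
          branch 1.2.2 (add not R, S):
            not ((S and (not T or Q)) iff not Q): β-rule — branch into (S and (not T or Q)), not not Q  //  not (S and (not T or Q)), not Q.
              branch 1.2.2.1 (add (S and (not T or Q)), not not Q):
                (S and (not T or Q)): α-rule — add S, (not T or Q).
                (not T or Q): β-rule — branch into not T  //  Q.
                  branch 1.2.2.1.1 (add not T):
                    × closes — contains both T and not T.
                  branch 1.2.2.1.2 (add Q):
                    ○ open, literals {Q=true, R=false, S=true, T=true, U=false}.
              branch 1.2.2.2 (add not (S and (not T or Q)), not Q):
                not (S and (not T or Q)): β-rule — branch into not S  //  not (not T or Q).
                  branch 1.2.2.2.1 (add not S):
                    × closes — contains both S and not S.
                  branch 1.2.2.2.2 (add not (not T or Q)):
                    not (not T or Q): α-rule — add not not T, not Q.
                    ○ open, literals {Q=false, R=false, S=true, T=true, U=false}.
  branch 2 (add not not U, (R or (R iff S))):
    not (not Q and ((S and (not T or Q)) iff not Q)): β-rule — branch into not not Q  //  not ((S and (not T or Q)) iff not Q).
      branch 2.1 (add not not Q):
        (R or (R iff S)): β-rule — branch into R  //  (R iff S).
          branch 2.1.1 (add R):
            ○ open, literals {Q=true, R=true, T=true, U=true}.
          branch 2.1.2 (add (R iff S)):
            (R iff S): β-rule — branch into R, S  //  not R, not S.
              branch 2.1.2.1 (add R, S):
                ○ open, literals {Q=true, R=true, S=true, T=true, U=true}.
              branch 2.1.2.2 (add not R, not S):
                ○ open, literals {Q=true, R=false, S=false, T=true, U=true}.
      branch 2.2 (add not ((S and (not T or Q)) iff not Q)):
        (R or (R iff S)): β-rule — branch into R  //  (R iff S).
          branch 2.2.1 (add R):
            not ((S and (not T or Q)) iff not Q): β-rule — branch into (S and (not T or Q)), not not Q  //  not (S and (not T or Q)), not Q.
              branch 2.2.1.1 (add (S and (not T or Q)), not not Q):
                (S and (not T or Q)): α-rule — add S, (not T or Q).
                (not T or Q): β-rule — branch into not T  //  Q.
                  branch 2.2.1.1.1 (add not T):
                    × closes — contains both T and not T.
                  branch 2.2.1.1.2 (add Q):
                    ○ open, literals {Q=true, R=true, S=true, T=true, U=true}.
              branch 2.2.1.2 (add not (S and (not T or Q)), not Q):
                not (S and (not T or Q)): β-rule — branch into not S  //  not (not T or Q).
                  branch 2.2.1.2.1 (add not S):
                    ○ open, literals {Q=false, R=true, S=false, T=true, U=true}.
                  branch 2.2.1.2.2 (add not (not T or Q)):
                    not (not T or Q): α-rule — add not not T, not Q.
                    ○ open, literals {Q=false, R=true, T=true, U=true}.
          branch 2.2.2 (add (R iff S)):
            not ((S and (not T or Q)) iff not Q): β-rule — branch into (S and (not T or Q)), not not Q  //  not (S and (not T or Q)), not Q.
              branch 2.2.2.1 (add (S and (not T or Q)), not not Q):
                (S and (not T or Q)): α-rule — add S, (not T or Q).
                (R iff S): β-rule — branch into R, S  //  not R, not S.
                  branch 2.2.2.1.1 (add R, S):
                    (not T or Q): β-rule — branch into not T  //  Q.
                      branch 2.2.2.1.1.1 (add not T):
                        × closes — contains both T and not T.
                      branch 2.2.2.1.1.2 (add Q):
                        ○ open, literals {Q=true, R=true, S=true, T=true, U=true}.
                  branch 2.2.2.1.2 (add not R, not S):
                    × closes — contains both S and not S.
              branch 2.2.2.2 (add not (S and (not T or Q)), not Q):
                (R iff S): β-rule — branch into R, S  //  not R, not S.
                  branch 2.2.2.2.1 (add R, S):
                    not (S and (not T or Q)): β-rule — branch into not S  //  not (not T or Q).
                      branch 2.2.2.2.1.1 (add not S):
                        × closes — contains both S and not S.
                      branch 2.2.2.2.1.2 (add not (not T or Q)):
                        not (not T or Q): α-rule — add not not T, not Q.
                        ○ open, literals {Q=false, R=true, S=true, T=true, U=true}.
                  branch 2.2.2.2.2 (add not R, not S):
                    not (S and (not T or Q)): β-rule — branch into not S  //  not (not T or Q).
                      branch 2.2.2.2.2.1 (add not S):
                        ○ open, literals {Q=false, R=false, S=false, T=true, U=true}.
                      branch 2.2.2.2.2.2 (add not (not T or Q)):
                        not (not T or Q): α-rule — add not not T, not Q.
                        ○ open, literals {Q=false, R=false, S=false, T=true, U=true}.
8 branches closed, 13 open.
An open branch gives a countermodel: Q=true, R=false, S=true, T=true, U=false (unmentioned atoms arbitrary); under it the original formula is false.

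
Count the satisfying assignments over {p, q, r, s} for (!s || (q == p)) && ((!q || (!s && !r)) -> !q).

10

Initial set: {((!s || (q == p)) && ((!q || (!s && !r)) -> !q))}.
((!s || (q == p)) && ((!q || (!s && !r)) -> !q)): α-rule — add (!s || (q == p)), ((!q || (!s && !r)) -> !q).
(!s || (q == p)): β-rule — branch into !s  //  (q == p).
  branch 1 (add !s):
    ((!q || (!s && !r)) -> !q): β-rule — branch into !(!q || (!s && !r))  //  !q.
      branch 1.1 (add !(!q || (!s && !r))):
        !(!q || (!s && !r)): α-rule — add !!q, !(!s && !r).
        !(!s && !r): β-rule — branch into !!s  //  !!r.
          branch 1.1.1 (add !!s):
            × closes — contains both s and !s.
          branch 1.1.2 (add !!r):
            ○ open, literals {q=true, r=true, s=false}.
      branch 1.2 (add !q):
        ○ open, literals {q=false, s=false}.
  branch 2 (add (q == p)):
    ((!q || (!s && !r)) -> !q): β-rule — branch into !(!q || (!s && !r))  //  !q.
      branch 2.1 (add !(!q || (!s && !r))):
        !(!q || (!s && !r)): α-rule — add !!q, !(!s && !r).
        (q == p): β-rule — branch into q, p  //  !q, !p.
          branch 2.1.1 (add q, p):
            !(!s && !r): β-rule — branch into !!s  //  !!r.
              branch 2.1.1.1 (add !!s):
                ○ open, literals {p=true, q=true, s=true}.
              branch 2.1.1.2 (add !!r):
                ○ open, literals {p=true, q=true, r=true}.
          branch 2.1.2 (add !q, !p):
            × closes — contains both q and !q.
      branch 2.2 (add !q):
        (q == p): β-rule — branch into q, p  //  !q, !p.
          branch 2.2.1 (add q, p):
            × closes — contains both q and !q.
          branch 2.2.2 (add !q, !p):
            ○ open, literals {p=false, q=false}.
3 branches closed, 5 open.
Each open branch fixes some atoms; the unmentioned ones are free. Counting distinct full assignments: branch {q=true, r=true, s=false} (p) contributes 2 new; branch {q=false, s=false} (p, r) contributes 4 new; branch {p=true, q=true, s=true} (r) contributes 2 new; branch {p=true, q=true, r=true} (s) contributes 0 new; branch {p=false, q=false} (r, s) contributes 2 new. Total: 10.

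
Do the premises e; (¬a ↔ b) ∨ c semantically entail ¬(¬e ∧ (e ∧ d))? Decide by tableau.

Initial set: {e; ((¬a ↔ b) ∨ c); ¬¬(¬e ∧ (e ∧ d))}.
¬¬(¬e ∧ (e ∧ d)): α-rule — add ¬e, (e ∧ d).
× closes — contains both e and ¬e.
All 1 branch closes.
Every branch closed, so the premises entail the conclusion.

Yes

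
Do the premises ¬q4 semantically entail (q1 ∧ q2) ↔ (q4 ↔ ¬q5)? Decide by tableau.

No

Initial set: {¬q4; ¬((q1 ∧ q2) ↔ (q4 ↔ ¬q5))}.
¬((q1 ∧ q2) ↔ (q4 ↔ ¬q5)): β-rule — branch into (q1 ∧ q2), ¬(q4 ↔ ¬q5)  //  ¬(q1 ∧ q2), (q4 ↔ ¬q5).
  branch 1 (add (q1 ∧ q2), ¬(q4 ↔ ¬q5)):
    (q1 ∧ q2): α-rule — add q1, q2.
    ¬(q4 ↔ ¬q5): β-rule — branch into q4, ¬¬q5  //  ¬q4, ¬q5.
      branch 1.1 (add q4, ¬¬q5):
        × closes — contains both q4 and ¬q4.
      branch 1.2 (add ¬q4, ¬q5):
        ○ open, literals {q1=T, q2=T, q4=F, q5=F}.
  branch 2 (add ¬(q1 ∧ q2), (q4 ↔ ¬q5)):
    ¬(q1 ∧ q2): β-rule — branch into ¬q1  //  ¬q2.
      branch 2.1 (add ¬q1):
        (q4 ↔ ¬q5): β-rule — branch into q4, ¬q5  //  ¬q4, ¬¬q5.
          branch 2.1.1 (add q4, ¬q5):
            × closes — contains both q4 and ¬q4.
          branch 2.1.2 (add ¬q4, ¬¬q5):
            ○ open, literals {q1=F, q4=F, q5=T}.
      branch 2.2 (add ¬q2):
        (q4 ↔ ¬q5): β-rule — branch into q4, ¬q5  //  ¬q4, ¬¬q5.
          branch 2.2.1 (add q4, ¬q5):
            × closes — contains both q4 and ¬q4.
          branch 2.2.2 (add ¬q4, ¬¬q5):
            ○ open, literals {q2=F, q4=F, q5=T}.
3 branches closed, 3 open.
An open branch gives a countermodel: q1=T, q2=T, q4=F, q5=F (unmentioned atoms arbitrary); the premises hold there but the conclusion fails.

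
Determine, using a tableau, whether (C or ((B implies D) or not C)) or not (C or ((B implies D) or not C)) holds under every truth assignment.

Valid

Assume the negation and expand:
Initial set: {not ((C or ((B implies D) or not C)) or not (C or ((B implies D) or not C)))}.
not ((C or ((B implies D) or not C)) or not (C or ((B implies D) or not C))): α-rule — add not (C or ((B implies D) or not C)), not not (C or ((B implies D) or not C)).
not (C or ((B implies D) or not C)): α-rule — add not C, not ((B implies D) or not C).
not ((B implies D) or not C): α-rule — add not (B implies D), not not C.
× closes — contains both C and not C.
All 1 branch closes.
Every branch closed, so the negation is unsatisfiable and the formula is valid.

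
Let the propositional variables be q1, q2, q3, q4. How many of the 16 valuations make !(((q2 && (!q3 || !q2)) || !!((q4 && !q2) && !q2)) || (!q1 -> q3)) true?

1

Initial set: {!(((q2 && (!q3 || !q2)) || !!((q4 && !q2) && !q2)) || (!q1 -> q3))}.
!(((q2 && (!q3 || !q2)) || !!((q4 && !q2) && !q2)) || (!q1 -> q3)): α-rule — add !((q2 && (!q3 || !q2)) || !!((q4 && !q2) && !q2)), !(!q1 -> q3).
!((q2 && (!q3 || !q2)) || !!((q4 && !q2) && !q2)): α-rule — add !(q2 && (!q3 || !q2)), !!!((q4 && !q2) && !q2).
!(!q1 -> q3): α-rule — add !q1, !q3.
!!!((q4 && !q2) && !q2): drop double negation, giving !((q4 && !q2) && !q2).
!(q2 && (!q3 || !q2)): β-rule — branch into !q2  //  !(!q3 || !q2).
  branch 1 (add !q2):
    !((q4 && !q2) && !q2): β-rule — branch into !(q4 && !q2)  //  !!q2.
      branch 1.1 (add !(q4 && !q2)):
        !(q4 && !q2): β-rule — branch into !q4  //  !!q2.
          branch 1.1.1 (add !q4):
            ○ open, literals {q1=F, q2=F, q3=F, q4=F}.
          branch 1.1.2 (add !!q2):
            × closes — contains both q2 and !q2.
      branch 1.2 (add !!q2):
        × closes — contains both q2 and !q2.
  branch 2 (add !(!q3 || !q2)):
    !(!q3 || !q2): α-rule — add !!q3, !!q2.
    × closes — contains both q3 and !q3.
3 branches closed, 1 open.
Each open branch fixes some atoms; the unmentioned ones are free. Counting distinct full assignments: branch {q1=F, q2=F, q3=F, q4=F} (none free) contributes 1 new. Total: 1.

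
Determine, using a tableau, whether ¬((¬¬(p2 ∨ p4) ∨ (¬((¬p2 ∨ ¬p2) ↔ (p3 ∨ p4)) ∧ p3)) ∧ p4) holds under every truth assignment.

Not valid

Assume the negation and expand:
Initial set: {¬¬((¬¬(p2 ∨ p4) ∨ (¬((¬p2 ∨ ¬p2) ↔ (p3 ∨ p4)) ∧ p3)) ∧ p4)}.
¬¬((¬¬(p2 ∨ p4) ∨ (¬((¬p2 ∨ ¬p2) ↔ (p3 ∨ p4)) ∧ p3)) ∧ p4): α-rule — add (¬¬(p2 ∨ p4) ∨ (¬((¬p2 ∨ ¬p2) ↔ (p3 ∨ p4)) ∧ p3)), p4.
(¬¬(p2 ∨ p4) ∨ (¬((¬p2 ∨ ¬p2) ↔ (p3 ∨ p4)) ∧ p3)): β-rule — branch into ¬¬(p2 ∨ p4)  //  (¬((¬p2 ∨ ¬p2) ↔ (p3 ∨ p4)) ∧ p3).
  branch 1 (add ¬¬(p2 ∨ p4)):
    ¬¬(p2 ∨ p4): drop double negation, giving (p2 ∨ p4).
    (p2 ∨ p4): β-rule — branch into p2  //  p4.
      branch 1.1 (add p2):
        ○ open, literals {p2=1, p4=1}.
      branch 1.2 (add p4):
        ○ open, literals {p4=1}.
  branch 2 (add (¬((¬p2 ∨ ¬p2) ↔ (p3 ∨ p4)) ∧ p3)):
    (¬((¬p2 ∨ ¬p2) ↔ (p3 ∨ p4)) ∧ p3): α-rule — add ¬((¬p2 ∨ ¬p2) ↔ (p3 ∨ p4)), p3.
    ¬((¬p2 ∨ ¬p2) ↔ (p3 ∨ p4)): β-rule — branch into (¬p2 ∨ ¬p2), ¬(p3 ∨ p4)  //  ¬(¬p2 ∨ ¬p2), (p3 ∨ p4).
      branch 2.1 (add (¬p2 ∨ ¬p2), ¬(p3 ∨ p4)):
        ¬(p3 ∨ p4): α-rule — add ¬p3, ¬p4.
        × closes — contains both p3 and ¬p3.
      branch 2.2 (add ¬(¬p2 ∨ ¬p2), (p3 ∨ p4)):
        ¬(¬p2 ∨ ¬p2): α-rule — add ¬¬p2, ¬¬p2.
        (p3 ∨ p4): β-rule — branch into p3  //  p4.
          branch 2.2.1 (add p3):
            ○ open, literals {p2=1, p3=1, p4=1}.
          branch 2.2.2 (add p4):
            ○ open, literals {p2=1, p3=1, p4=1}.
1 branch closed, 4 open.
An open branch gives a countermodel: p2=1, p4=1 (unmentioned atoms arbitrary); under it the original formula is false.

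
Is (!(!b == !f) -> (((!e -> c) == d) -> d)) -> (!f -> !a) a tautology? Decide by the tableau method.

Assume the negation and expand:
Initial set: {!((!(!b == !f) -> (((!e -> c) == d) -> d)) -> (!f -> !a))}.
!((!(!b == !f) -> (((!e -> c) == d) -> d)) -> (!f -> !a)): α-rule — add (!(!b == !f) -> (((!e -> c) == d) -> d)), !(!f -> !a).
!(!f -> !a): α-rule — add !f, !!a.
(!(!b == !f) -> (((!e -> c) == d) -> d)): β-rule — branch into !!(!b == !f)  //  (((!e -> c) == d) -> d).
  branch 1 (add !!(!b == !f)):
    !!(!b == !f): β-rule — branch into !b, !f  //  !!b, !!f.
      branch 1.1 (add !b, !f):
        ○ open, literals {a=T, b=F, f=F}.
      branch 1.2 (add !!b, !!f):
        × closes — contains both f and !f.
  branch 2 (add (((!e -> c) == d) -> d)):
    (((!e -> c) == d) -> d): β-rule — branch into !((!e -> c) == d)  //  d.
      branch 2.1 (add !((!e -> c) == d)):
        !((!e -> c) == d): β-rule — branch into (!e -> c), !d  //  !(!e -> c), d.
          branch 2.1.1 (add (!e -> c), !d):
            (!e -> c): β-rule — branch into !!e  //  c.
              branch 2.1.1.1 (add !!e):
                ○ open, literals {a=T, d=F, e=T, f=F}.
              branch 2.1.1.2 (add c):
                ○ open, literals {a=T, c=T, d=F, f=F}.
          branch 2.1.2 (add !(!e -> c), d):
            !(!e -> c): α-rule — add !e, !c.
            ○ open, literals {a=T, c=F, d=T, e=F, f=F}.
      branch 2.2 (add d):
        ○ open, literals {a=T, d=T, f=F}.
1 branch closed, 5 open.
An open branch gives a countermodel: a=T, b=F, f=F (unmentioned atoms arbitrary); under it the original formula is false.

Not valid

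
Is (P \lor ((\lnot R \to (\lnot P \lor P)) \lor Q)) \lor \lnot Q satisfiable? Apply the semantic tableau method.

Satisfiable

Initial set: {T ((P \lor ((\lnot R \to (\lnot P \lor P)) \lor Q)) \lor \lnot Q)}.
T ((P \lor ((\lnot R \to (\lnot P \lor P)) \lor Q)) \lor \lnot Q): β-rule — branch into T (P \lor ((\lnot R \to (\lnot P \lor P)) \lor Q))  //  T \lnot Q.
  branch 1 (add T (P \lor ((\lnot R \to (\lnot P \lor P)) \lor Q))):
    T (P \lor ((\lnot R \to (\lnot P \lor P)) \lor Q)): β-rule — branch into T P  //  T ((\lnot R \to (\lnot P \lor P)) \lor Q).
      branch 1.1 (add T P):
        ○ open, literals {P=T}.
      branch 1.2 (add T ((\lnot R \to (\lnot P \lor P)) \lor Q)):
        T ((\lnot R \to (\lnot P \lor P)) \lor Q): β-rule — branch into T (\lnot R \to (\lnot P \lor P))  //  T Q.
          branch 1.2.1 (add T (\lnot R \to (\lnot P \lor P))):
            T (\lnot R \to (\lnot P \lor P)): β-rule — branch into F \lnot R  //  T (\lnot P \lor P).
              branch 1.2.1.1 (add F \lnot R):
                ○ open, literals {R=T}.
              branch 1.2.1.2 (add T (\lnot P \lor P)):
                T (\lnot P \lor P): β-rule — branch into T \lnot P  //  T P.
                  branch 1.2.1.2.1 (add T \lnot P):
                    ○ open, literals {P=F}.
                  branch 1.2.1.2.2 (add T P):
                    ○ open, literals {P=T}.
          branch 1.2.2 (add T Q):
            ○ open, literals {Q=T}.
  branch 2 (add T \lnot Q):
    ○ open, literals {Q=F}.
0 branches closed, 6 open.
An open branch gives a satisfying assignment: P=T.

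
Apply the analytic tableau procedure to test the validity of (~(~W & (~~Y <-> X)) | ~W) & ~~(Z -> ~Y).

Assume the negation and expand:
Initial set: {~((~(~W & (~~Y <-> X)) | ~W) & ~~(Z -> ~Y))}.
~((~(~W & (~~Y <-> X)) | ~W) & ~~(Z -> ~Y)): β-rule — branch into ~(~(~W & (~~Y <-> X)) | ~W)  //  ~~~(Z -> ~Y).
  branch 1 (add ~(~(~W & (~~Y <-> X)) | ~W)):
    ~(~(~W & (~~Y <-> X)) | ~W): α-rule — add ~~(~W & (~~Y <-> X)), ~~W.
    ~~(~W & (~~Y <-> X)): α-rule — add ~W, (~~Y <-> X).
    × closes — contains both W and ~W.
  branch 2 (add ~~~(Z -> ~Y)):
    ~~~(Z -> ~Y): drop double negation, giving ~(Z -> ~Y).
    ~(Z -> ~Y): α-rule — add Z, ~~Y.
    ○ open, literals {Y=true, Z=true}.
1 branch closed, 1 open.
An open branch gives a countermodel: Y=true, Z=true (unmentioned atoms arbitrary); under it the original formula is false.

Not valid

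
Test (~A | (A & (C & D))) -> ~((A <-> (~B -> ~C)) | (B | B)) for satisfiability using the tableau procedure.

Initial set: {((~A | (A & (C & D))) -> ~((A <-> (~B -> ~C)) | (B | B)))}.
((~A | (A & (C & D))) -> ~((A <-> (~B -> ~C)) | (B | B))): β-rule — branch into ~(~A | (A & (C & D)))  //  ~((A <-> (~B -> ~C)) | (B | B)).
  branch 1 (add ~(~A | (A & (C & D)))):
    ~(~A | (A & (C & D))): α-rule — add ~~A, ~(A & (C & D)).
    ~(A & (C & D)): β-rule — branch into ~A  //  ~(C & D).
      branch 1.1 (add ~A):
        × closes — contains both A and ~A.
      branch 1.2 (add ~(C & D)):
        ~(C & D): β-rule — branch into ~C  //  ~D.
          branch 1.2.1 (add ~C):
            ○ open, literals {A=T, C=F}.
          branch 1.2.2 (add ~D):
            ○ open, literals {A=T, D=F}.
  branch 2 (add ~((A <-> (~B -> ~C)) | (B | B))):
    ~((A <-> (~B -> ~C)) | (B | B)): α-rule — add ~(A <-> (~B -> ~C)), ~(B | B).
    ~(B | B): α-rule — add ~B, ~B.
    ~(A <-> (~B -> ~C)): β-rule — branch into A, ~(~B -> ~C)  //  ~A, (~B -> ~C).
      branch 2.1 (add A, ~(~B -> ~C)):
        ~(~B -> ~C): α-rule — add ~B, ~~C.
        ○ open, literals {A=T, B=F, C=T}.
      branch 2.2 (add ~A, (~B -> ~C)):
        (~B -> ~C): β-rule — branch into ~~B  //  ~C.
          branch 2.2.1 (add ~~B):
            × closes — contains both B and ~B.
          branch 2.2.2 (add ~C):
            ○ open, literals {A=F, B=F, C=F}.
2 branches closed, 4 open.
An open branch gives a satisfying assignment: A=T, C=F.

Satisfiable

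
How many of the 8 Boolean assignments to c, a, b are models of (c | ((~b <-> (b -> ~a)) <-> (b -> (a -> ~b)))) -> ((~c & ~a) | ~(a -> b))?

5

Initial set: {T ((c | ((~b <-> (b -> ~a)) <-> (b -> (a -> ~b)))) -> ((~c & ~a) | ~(a -> b)))}.
T ((c | ((~b <-> (b -> ~a)) <-> (b -> (a -> ~b)))) -> ((~c & ~a) | ~(a -> b))): β-rule — branch into F (c | ((~b <-> (b -> ~a)) <-> (b -> (a -> ~b))))  //  T ((~c & ~a) | ~(a -> b)).
  branch 1 (add F (c | ((~b <-> (b -> ~a)) <-> (b -> (a -> ~b))))):
    F (c | ((~b <-> (b -> ~a)) <-> (b -> (a -> ~b)))): α-rule — add F c, F ((~b <-> (b -> ~a)) <-> (b -> (a -> ~b))).
    F ((~b <-> (b -> ~a)) <-> (b -> (a -> ~b))): β-rule — branch into T (~b <-> (b -> ~a)), F (b -> (a -> ~b))  //  F (~b <-> (b -> ~a)), T (b -> (a -> ~b)).
      branch 1.1 (add T (~b <-> (b -> ~a)), F (b -> (a -> ~b))):
        F (b -> (a -> ~b)): α-rule — add T b, F (a -> ~b).
        F (a -> ~b): α-rule — add T a, F ~b.
        T (~b <-> (b -> ~a)): β-rule — branch into T ~b, T (b -> ~a)  //  F ~b, F (b -> ~a).
          branch 1.1.1 (add T ~b, T (b -> ~a)):
            × closes — contains both b and ~b.
          branch 1.1.2 (add F ~b, F (b -> ~a)):
            F (b -> ~a): α-rule — add T b, F ~a.
            ○ open, literals {a=true, b=true, c=false}.
      branch 1.2 (add F (~b <-> (b -> ~a)), T (b -> (a -> ~b))):
        F (~b <-> (b -> ~a)): β-rule — branch into T ~b, F (b -> ~a)  //  F ~b, T (b -> ~a).
          branch 1.2.1 (add T ~b, F (b -> ~a)):
            F (b -> ~a): α-rule — add T b, F ~a.
            × closes — contains both b and ~b.
          branch 1.2.2 (add F ~b, T (b -> ~a)):
            T (b -> (a -> ~b)): β-rule — branch into F b  //  T (a -> ~b).
              branch 1.2.2.1 (add F b):
                × closes — contains both b and ~b.
              branch 1.2.2.2 (add T (a -> ~b)):
                T (b -> ~a): β-rule — branch into F b  //  T ~a.
                  branch 1.2.2.2.1 (add F b):
                    × closes — contains both b and ~b.
                  branch 1.2.2.2.2 (add T ~a):
                    T (a -> ~b): β-rule — branch into F a  //  T ~b.
                      branch 1.2.2.2.2.1 (add F a):
                        ○ open, literals {a=false, b=true, c=false}.
                      branch 1.2.2.2.2.2 (add T ~b):
                        × closes — contains both b and ~b.
  branch 2 (add T ((~c & ~a) | ~(a -> b))):
    T ((~c & ~a) | ~(a -> b)): β-rule — branch into T (~c & ~a)  //  T ~(a -> b).
      branch 2.1 (add T (~c & ~a)):
        T (~c & ~a): α-rule — add T ~c, T ~a.
        ○ open, literals {a=false, c=false}.
      branch 2.2 (add T ~(a -> b)):
        T ~(a -> b): α-rule — add T a, F b.
        ○ open, literals {a=true, b=false}.
5 branches closed, 4 open.
Each open branch fixes some atoms; the unmentioned ones are free. Counting distinct full assignments: branch {a=true, b=true, c=false} (none free) contributes 1 new; branch {a=false, b=true, c=false} (none free) contributes 1 new; branch {a=false, c=false} (b) contributes 1 new; branch {a=true, b=false} (c) contributes 2 new. Total: 5.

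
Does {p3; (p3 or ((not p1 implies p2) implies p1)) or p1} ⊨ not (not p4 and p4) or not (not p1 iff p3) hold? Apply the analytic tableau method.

Yes

Initial set: {T p3; T ((p3 or ((not p1 implies p2) implies p1)) or p1); F (not (not p4 and p4) or not (not p1 iff p3))}.
F (not (not p4 and p4) or not (not p1 iff p3)): α-rule — add F not (not p4 and p4), F not (not p1 iff p3).
F not (not p4 and p4): α-rule — add T not p4, T p4.
× closes — contains both p4 and not p4.
All 1 branch closes.
Every branch closed, so the premises entail the conclusion.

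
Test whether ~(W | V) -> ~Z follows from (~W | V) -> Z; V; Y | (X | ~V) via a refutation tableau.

Initial set: {T ((~W | V) -> Z); T V; T (Y | (X | ~V)); F (~(W | V) -> ~Z)}.
F (~(W | V) -> ~Z): α-rule — add T ~(W | V), F ~Z.
T ~(W | V): α-rule — add F W, F V.
× closes — contains both V and ~V.
All 1 branch closes.
Every branch closed, so the premises entail the conclusion.

Yes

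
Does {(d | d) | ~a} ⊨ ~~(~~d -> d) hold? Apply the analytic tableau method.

Yes

Initial set: {((d | d) | ~a); ~~~(~~d -> d)}.
~~~(~~d -> d): drop double negation, giving ~(~~d -> d).
~(~~d -> d): α-rule — add ~~d, ~d.
~~d: drop double negation, giving d.
× closes — contains both d and ~d.
All 1 branch closes.
Every branch closed, so the premises entail the conclusion.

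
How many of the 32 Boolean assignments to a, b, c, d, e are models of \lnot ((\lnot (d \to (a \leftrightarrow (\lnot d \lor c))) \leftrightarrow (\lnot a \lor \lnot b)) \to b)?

Initial set: {T \lnot ((\lnot (d \to (a \leftrightarrow (\lnot d \lor c))) \leftrightarrow (\lnot a \lor \lnot b)) \to b)}.
T \lnot ((\lnot (d \to (a \leftrightarrow (\lnot d \lor c))) \leftrightarrow (\lnot a \lor \lnot b)) \to b): α-rule — add T (\lnot (d \to (a \leftrightarrow (\lnot d \lor c))) \leftrightarrow (\lnot a \lor \lnot b)), F b.
T (\lnot (d \to (a \leftrightarrow (\lnot d \lor c))) \leftrightarrow (\lnot a \lor \lnot b)): β-rule — branch into T \lnot (d \to (a \leftrightarrow (\lnot d \lor c))), T (\lnot a \lor \lnot b)  //  F \lnot (d \to (a \leftrightarrow (\lnot d \lor c))), F (\lnot a \lor \lnot b).
  branch 1 (add T \lnot (d \to (a \leftrightarrow (\lnot d \lor c))), T (\lnot a \lor \lnot b)):
    T \lnot (d \to (a \leftrightarrow (\lnot d \lor c))): α-rule — add T d, F (a \leftrightarrow (\lnot d \lor c)).
    T (\lnot a \lor \lnot b): β-rule — branch into T \lnot a  //  T \lnot b.
      branch 1.1 (add T \lnot a):
        F (a \leftrightarrow (\lnot d \lor c)): β-rule — branch into T a, F (\lnot d \lor c)  //  F a, T (\lnot d \lor c).
          branch 1.1.1 (add T a, F (\lnot d \lor c)):
            × closes — contains both a and \lnot a.
          branch 1.1.2 (add F a, T (\lnot d \lor c)):
            T (\lnot d \lor c): β-rule — branch into T \lnot d  //  T c.
              branch 1.1.2.1 (add T \lnot d):
                × closes — contains both d and \lnot d.
              branch 1.1.2.2 (add T c):
                ○ open, literals {a=false, b=false, c=true, d=true}.
      branch 1.2 (add T \lnot b):
        F (a \leftrightarrow (\lnot d \lor c)): β-rule — branch into T a, F (\lnot d \lor c)  //  F a, T (\lnot d \lor c).
          branch 1.2.1 (add T a, F (\lnot d \lor c)):
            F (\lnot d \lor c): α-rule — add F \lnot d, F c.
            ○ open, literals {a=true, b=false, c=false, d=true}.
          branch 1.2.2 (add F a, T (\lnot d \lor c)):
            T (\lnot d \lor c): β-rule — branch into T \lnot d  //  T c.
              branch 1.2.2.1 (add T \lnot d):
                × closes — contains both d and \lnot d.
              branch 1.2.2.2 (add T c):
                ○ open, literals {a=false, b=false, c=true, d=true}.
  branch 2 (add F \lnot (d \to (a \leftrightarrow (\lnot d \lor c))), F (\lnot a \lor \lnot b)):
    F (\lnot a \lor \lnot b): α-rule — add F \lnot a, F \lnot b.
    × closes — contains both b and \lnot b.
4 branches closed, 3 open.
Each open branch fixes some atoms; the unmentioned ones are free. Counting distinct full assignments: branch {a=false, b=false, c=true, d=true} (e) contributes 2 new; branch {a=true, b=false, c=false, d=true} (e) contributes 2 new; branch {a=false, b=false, c=true, d=true} (e) contributes 0 new. Total: 4.

4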